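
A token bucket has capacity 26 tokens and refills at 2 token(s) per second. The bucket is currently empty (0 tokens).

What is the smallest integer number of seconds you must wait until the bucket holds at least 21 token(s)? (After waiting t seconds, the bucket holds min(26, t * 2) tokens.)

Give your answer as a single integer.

Need t * 2 >= 21, so t >= 21/2.
Smallest integer t = ceil(21/2) = 11.

Answer: 11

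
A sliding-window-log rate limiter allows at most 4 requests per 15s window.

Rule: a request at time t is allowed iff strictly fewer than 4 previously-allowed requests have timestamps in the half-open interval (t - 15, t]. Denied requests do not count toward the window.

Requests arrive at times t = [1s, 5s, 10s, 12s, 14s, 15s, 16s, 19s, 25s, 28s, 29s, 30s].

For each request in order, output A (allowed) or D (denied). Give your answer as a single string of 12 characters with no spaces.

Answer: AAAADDADAAAD

Derivation:
Tracking allowed requests in the window:
  req#1 t=1s: ALLOW
  req#2 t=5s: ALLOW
  req#3 t=10s: ALLOW
  req#4 t=12s: ALLOW
  req#5 t=14s: DENY
  req#6 t=15s: DENY
  req#7 t=16s: ALLOW
  req#8 t=19s: DENY
  req#9 t=25s: ALLOW
  req#10 t=28s: ALLOW
  req#11 t=29s: ALLOW
  req#12 t=30s: DENY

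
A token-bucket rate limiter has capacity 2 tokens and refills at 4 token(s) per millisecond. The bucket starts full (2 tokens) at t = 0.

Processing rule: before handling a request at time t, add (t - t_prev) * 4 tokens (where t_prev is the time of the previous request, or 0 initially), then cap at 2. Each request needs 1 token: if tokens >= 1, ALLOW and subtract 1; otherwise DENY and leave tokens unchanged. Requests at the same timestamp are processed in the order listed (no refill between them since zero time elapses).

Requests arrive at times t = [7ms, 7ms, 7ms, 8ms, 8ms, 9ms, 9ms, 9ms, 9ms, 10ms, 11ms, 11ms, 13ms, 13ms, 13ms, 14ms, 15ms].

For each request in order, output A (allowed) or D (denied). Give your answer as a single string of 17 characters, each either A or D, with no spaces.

Simulating step by step:
  req#1 t=7ms: ALLOW
  req#2 t=7ms: ALLOW
  req#3 t=7ms: DENY
  req#4 t=8ms: ALLOW
  req#5 t=8ms: ALLOW
  req#6 t=9ms: ALLOW
  req#7 t=9ms: ALLOW
  req#8 t=9ms: DENY
  req#9 t=9ms: DENY
  req#10 t=10ms: ALLOW
  req#11 t=11ms: ALLOW
  req#12 t=11ms: ALLOW
  req#13 t=13ms: ALLOW
  req#14 t=13ms: ALLOW
  req#15 t=13ms: DENY
  req#16 t=14ms: ALLOW
  req#17 t=15ms: ALLOW

Answer: AADAAAADDAAAAADAA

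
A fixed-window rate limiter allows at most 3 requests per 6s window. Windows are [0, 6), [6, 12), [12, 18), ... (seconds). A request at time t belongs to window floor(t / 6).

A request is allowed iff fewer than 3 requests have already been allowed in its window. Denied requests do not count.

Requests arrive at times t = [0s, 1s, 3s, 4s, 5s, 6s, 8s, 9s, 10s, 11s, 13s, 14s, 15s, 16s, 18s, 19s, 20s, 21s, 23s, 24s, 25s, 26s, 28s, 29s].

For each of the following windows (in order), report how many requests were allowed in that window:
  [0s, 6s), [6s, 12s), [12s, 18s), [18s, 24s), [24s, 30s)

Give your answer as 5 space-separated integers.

Answer: 3 3 3 3 3

Derivation:
Processing requests:
  req#1 t=0s (window 0): ALLOW
  req#2 t=1s (window 0): ALLOW
  req#3 t=3s (window 0): ALLOW
  req#4 t=4s (window 0): DENY
  req#5 t=5s (window 0): DENY
  req#6 t=6s (window 1): ALLOW
  req#7 t=8s (window 1): ALLOW
  req#8 t=9s (window 1): ALLOW
  req#9 t=10s (window 1): DENY
  req#10 t=11s (window 1): DENY
  req#11 t=13s (window 2): ALLOW
  req#12 t=14s (window 2): ALLOW
  req#13 t=15s (window 2): ALLOW
  req#14 t=16s (window 2): DENY
  req#15 t=18s (window 3): ALLOW
  req#16 t=19s (window 3): ALLOW
  req#17 t=20s (window 3): ALLOW
  req#18 t=21s (window 3): DENY
  req#19 t=23s (window 3): DENY
  req#20 t=24s (window 4): ALLOW
  req#21 t=25s (window 4): ALLOW
  req#22 t=26s (window 4): ALLOW
  req#23 t=28s (window 4): DENY
  req#24 t=29s (window 4): DENY

Allowed counts by window: 3 3 3 3 3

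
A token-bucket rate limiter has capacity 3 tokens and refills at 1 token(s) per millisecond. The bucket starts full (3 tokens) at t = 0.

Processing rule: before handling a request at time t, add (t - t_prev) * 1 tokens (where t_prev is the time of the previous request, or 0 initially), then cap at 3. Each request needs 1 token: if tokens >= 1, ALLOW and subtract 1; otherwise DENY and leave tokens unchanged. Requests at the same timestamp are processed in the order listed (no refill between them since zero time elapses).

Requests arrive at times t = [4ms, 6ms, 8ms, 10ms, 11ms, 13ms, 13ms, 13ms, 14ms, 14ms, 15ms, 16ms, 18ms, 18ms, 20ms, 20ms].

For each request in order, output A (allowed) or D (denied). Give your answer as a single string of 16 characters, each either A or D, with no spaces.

Simulating step by step:
  req#1 t=4ms: ALLOW
  req#2 t=6ms: ALLOW
  req#3 t=8ms: ALLOW
  req#4 t=10ms: ALLOW
  req#5 t=11ms: ALLOW
  req#6 t=13ms: ALLOW
  req#7 t=13ms: ALLOW
  req#8 t=13ms: ALLOW
  req#9 t=14ms: ALLOW
  req#10 t=14ms: DENY
  req#11 t=15ms: ALLOW
  req#12 t=16ms: ALLOW
  req#13 t=18ms: ALLOW
  req#14 t=18ms: ALLOW
  req#15 t=20ms: ALLOW
  req#16 t=20ms: ALLOW

Answer: AAAAAAAAADAAAAAA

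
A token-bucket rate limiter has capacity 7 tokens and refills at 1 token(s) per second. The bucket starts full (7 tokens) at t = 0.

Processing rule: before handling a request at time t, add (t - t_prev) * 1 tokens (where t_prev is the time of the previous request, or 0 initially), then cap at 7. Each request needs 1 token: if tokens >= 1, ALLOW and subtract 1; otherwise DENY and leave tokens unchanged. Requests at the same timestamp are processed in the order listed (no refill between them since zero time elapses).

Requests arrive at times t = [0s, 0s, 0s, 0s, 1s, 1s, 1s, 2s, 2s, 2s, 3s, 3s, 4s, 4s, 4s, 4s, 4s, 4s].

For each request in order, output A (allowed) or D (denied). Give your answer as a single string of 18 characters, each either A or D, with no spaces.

Simulating step by step:
  req#1 t=0s: ALLOW
  req#2 t=0s: ALLOW
  req#3 t=0s: ALLOW
  req#4 t=0s: ALLOW
  req#5 t=1s: ALLOW
  req#6 t=1s: ALLOW
  req#7 t=1s: ALLOW
  req#8 t=2s: ALLOW
  req#9 t=2s: ALLOW
  req#10 t=2s: DENY
  req#11 t=3s: ALLOW
  req#12 t=3s: DENY
  req#13 t=4s: ALLOW
  req#14 t=4s: DENY
  req#15 t=4s: DENY
  req#16 t=4s: DENY
  req#17 t=4s: DENY
  req#18 t=4s: DENY

Answer: AAAAAAAAADADADDDDD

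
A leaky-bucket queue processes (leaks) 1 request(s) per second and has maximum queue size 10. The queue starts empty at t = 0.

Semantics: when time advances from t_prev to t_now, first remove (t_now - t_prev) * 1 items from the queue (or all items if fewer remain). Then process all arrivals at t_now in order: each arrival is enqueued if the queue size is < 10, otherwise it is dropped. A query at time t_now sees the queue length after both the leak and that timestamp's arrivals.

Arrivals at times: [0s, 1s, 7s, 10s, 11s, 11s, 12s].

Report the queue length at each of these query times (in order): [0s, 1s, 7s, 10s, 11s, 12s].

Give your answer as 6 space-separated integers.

Answer: 1 1 1 1 2 2

Derivation:
Queue lengths at query times:
  query t=0s: backlog = 1
  query t=1s: backlog = 1
  query t=7s: backlog = 1
  query t=10s: backlog = 1
  query t=11s: backlog = 2
  query t=12s: backlog = 2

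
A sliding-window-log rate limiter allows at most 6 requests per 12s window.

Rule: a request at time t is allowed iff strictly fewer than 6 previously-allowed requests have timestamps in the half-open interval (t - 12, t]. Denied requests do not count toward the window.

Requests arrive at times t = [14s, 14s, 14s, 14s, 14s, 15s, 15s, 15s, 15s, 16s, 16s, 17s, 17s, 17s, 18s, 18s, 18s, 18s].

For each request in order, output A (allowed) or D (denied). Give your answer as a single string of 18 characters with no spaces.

Tracking allowed requests in the window:
  req#1 t=14s: ALLOW
  req#2 t=14s: ALLOW
  req#3 t=14s: ALLOW
  req#4 t=14s: ALLOW
  req#5 t=14s: ALLOW
  req#6 t=15s: ALLOW
  req#7 t=15s: DENY
  req#8 t=15s: DENY
  req#9 t=15s: DENY
  req#10 t=16s: DENY
  req#11 t=16s: DENY
  req#12 t=17s: DENY
  req#13 t=17s: DENY
  req#14 t=17s: DENY
  req#15 t=18s: DENY
  req#16 t=18s: DENY
  req#17 t=18s: DENY
  req#18 t=18s: DENY

Answer: AAAAAADDDDDDDDDDDD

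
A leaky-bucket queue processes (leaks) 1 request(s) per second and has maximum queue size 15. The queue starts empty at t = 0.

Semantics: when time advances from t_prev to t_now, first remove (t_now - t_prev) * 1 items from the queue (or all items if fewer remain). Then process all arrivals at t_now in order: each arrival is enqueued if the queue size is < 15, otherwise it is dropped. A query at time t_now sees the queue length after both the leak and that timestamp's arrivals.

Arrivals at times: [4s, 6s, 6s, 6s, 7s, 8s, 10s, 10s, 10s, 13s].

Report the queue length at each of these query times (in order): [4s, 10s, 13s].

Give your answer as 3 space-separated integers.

Queue lengths at query times:
  query t=4s: backlog = 1
  query t=10s: backlog = 4
  query t=13s: backlog = 2

Answer: 1 4 2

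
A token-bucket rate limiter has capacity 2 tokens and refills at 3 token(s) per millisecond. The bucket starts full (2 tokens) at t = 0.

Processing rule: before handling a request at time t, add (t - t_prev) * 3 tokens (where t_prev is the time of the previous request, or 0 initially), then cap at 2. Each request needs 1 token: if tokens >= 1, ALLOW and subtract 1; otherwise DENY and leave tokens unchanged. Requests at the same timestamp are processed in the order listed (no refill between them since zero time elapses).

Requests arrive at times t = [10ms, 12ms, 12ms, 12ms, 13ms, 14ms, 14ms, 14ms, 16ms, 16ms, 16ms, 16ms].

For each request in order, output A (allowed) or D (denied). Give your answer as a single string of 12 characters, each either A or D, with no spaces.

Simulating step by step:
  req#1 t=10ms: ALLOW
  req#2 t=12ms: ALLOW
  req#3 t=12ms: ALLOW
  req#4 t=12ms: DENY
  req#5 t=13ms: ALLOW
  req#6 t=14ms: ALLOW
  req#7 t=14ms: ALLOW
  req#8 t=14ms: DENY
  req#9 t=16ms: ALLOW
  req#10 t=16ms: ALLOW
  req#11 t=16ms: DENY
  req#12 t=16ms: DENY

Answer: AAADAAADAADD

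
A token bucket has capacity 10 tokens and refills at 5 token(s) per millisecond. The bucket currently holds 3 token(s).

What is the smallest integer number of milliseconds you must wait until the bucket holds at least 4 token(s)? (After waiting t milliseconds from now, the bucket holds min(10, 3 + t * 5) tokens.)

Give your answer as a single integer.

Need 3 + t * 5 >= 4, so t >= 1/5.
Smallest integer t = ceil(1/5) = 1.

Answer: 1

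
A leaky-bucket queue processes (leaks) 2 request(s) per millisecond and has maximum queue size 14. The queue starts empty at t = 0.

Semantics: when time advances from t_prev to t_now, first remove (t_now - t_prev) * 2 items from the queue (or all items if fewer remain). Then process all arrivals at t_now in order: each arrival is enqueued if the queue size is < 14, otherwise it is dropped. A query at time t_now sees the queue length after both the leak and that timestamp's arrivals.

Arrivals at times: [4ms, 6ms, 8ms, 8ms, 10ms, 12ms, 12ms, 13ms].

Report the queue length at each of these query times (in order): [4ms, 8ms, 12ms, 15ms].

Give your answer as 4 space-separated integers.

Answer: 1 2 2 0

Derivation:
Queue lengths at query times:
  query t=4ms: backlog = 1
  query t=8ms: backlog = 2
  query t=12ms: backlog = 2
  query t=15ms: backlog = 0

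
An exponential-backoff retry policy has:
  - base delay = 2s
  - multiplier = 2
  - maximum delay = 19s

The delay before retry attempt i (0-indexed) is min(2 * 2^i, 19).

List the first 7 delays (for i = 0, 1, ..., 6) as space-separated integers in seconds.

Answer: 2 4 8 16 19 19 19

Derivation:
Computing each delay:
  i=0: min(2*2^0, 19) = 2
  i=1: min(2*2^1, 19) = 4
  i=2: min(2*2^2, 19) = 8
  i=3: min(2*2^3, 19) = 16
  i=4: min(2*2^4, 19) = 19
  i=5: min(2*2^5, 19) = 19
  i=6: min(2*2^6, 19) = 19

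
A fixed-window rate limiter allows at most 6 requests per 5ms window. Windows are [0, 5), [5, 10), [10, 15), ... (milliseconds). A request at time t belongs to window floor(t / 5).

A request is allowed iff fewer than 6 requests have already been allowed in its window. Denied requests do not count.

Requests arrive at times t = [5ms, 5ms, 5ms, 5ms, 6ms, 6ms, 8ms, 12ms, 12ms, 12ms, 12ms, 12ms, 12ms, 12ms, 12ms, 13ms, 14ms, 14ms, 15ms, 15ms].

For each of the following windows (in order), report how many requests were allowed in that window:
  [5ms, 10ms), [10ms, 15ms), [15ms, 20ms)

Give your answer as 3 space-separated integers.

Answer: 6 6 2

Derivation:
Processing requests:
  req#1 t=5ms (window 1): ALLOW
  req#2 t=5ms (window 1): ALLOW
  req#3 t=5ms (window 1): ALLOW
  req#4 t=5ms (window 1): ALLOW
  req#5 t=6ms (window 1): ALLOW
  req#6 t=6ms (window 1): ALLOW
  req#7 t=8ms (window 1): DENY
  req#8 t=12ms (window 2): ALLOW
  req#9 t=12ms (window 2): ALLOW
  req#10 t=12ms (window 2): ALLOW
  req#11 t=12ms (window 2): ALLOW
  req#12 t=12ms (window 2): ALLOW
  req#13 t=12ms (window 2): ALLOW
  req#14 t=12ms (window 2): DENY
  req#15 t=12ms (window 2): DENY
  req#16 t=13ms (window 2): DENY
  req#17 t=14ms (window 2): DENY
  req#18 t=14ms (window 2): DENY
  req#19 t=15ms (window 3): ALLOW
  req#20 t=15ms (window 3): ALLOW

Allowed counts by window: 6 6 2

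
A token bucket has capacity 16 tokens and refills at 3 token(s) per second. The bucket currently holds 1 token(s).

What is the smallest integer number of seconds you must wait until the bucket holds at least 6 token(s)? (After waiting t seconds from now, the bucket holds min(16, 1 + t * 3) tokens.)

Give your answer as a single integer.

Need 1 + t * 3 >= 6, so t >= 5/3.
Smallest integer t = ceil(5/3) = 2.

Answer: 2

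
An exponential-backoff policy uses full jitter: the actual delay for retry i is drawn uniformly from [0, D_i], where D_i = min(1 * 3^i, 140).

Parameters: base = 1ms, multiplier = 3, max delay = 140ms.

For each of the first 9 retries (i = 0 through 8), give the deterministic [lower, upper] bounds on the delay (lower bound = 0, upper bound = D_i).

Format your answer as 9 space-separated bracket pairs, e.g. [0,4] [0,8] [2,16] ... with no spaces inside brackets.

Answer: [0,1] [0,3] [0,9] [0,27] [0,81] [0,140] [0,140] [0,140] [0,140]

Derivation:
Computing bounds per retry:
  i=0: D_i=min(1*3^0,140)=1, bounds=[0,1]
  i=1: D_i=min(1*3^1,140)=3, bounds=[0,3]
  i=2: D_i=min(1*3^2,140)=9, bounds=[0,9]
  i=3: D_i=min(1*3^3,140)=27, bounds=[0,27]
  i=4: D_i=min(1*3^4,140)=81, bounds=[0,81]
  i=5: D_i=min(1*3^5,140)=140, bounds=[0,140]
  i=6: D_i=min(1*3^6,140)=140, bounds=[0,140]
  i=7: D_i=min(1*3^7,140)=140, bounds=[0,140]
  i=8: D_i=min(1*3^8,140)=140, bounds=[0,140]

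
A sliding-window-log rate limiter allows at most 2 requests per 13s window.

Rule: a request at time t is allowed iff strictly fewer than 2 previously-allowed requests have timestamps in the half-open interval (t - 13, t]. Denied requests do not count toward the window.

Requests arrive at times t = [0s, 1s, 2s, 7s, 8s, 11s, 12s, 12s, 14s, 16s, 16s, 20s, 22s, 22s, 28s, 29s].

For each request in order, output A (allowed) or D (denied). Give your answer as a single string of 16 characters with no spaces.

Tracking allowed requests in the window:
  req#1 t=0s: ALLOW
  req#2 t=1s: ALLOW
  req#3 t=2s: DENY
  req#4 t=7s: DENY
  req#5 t=8s: DENY
  req#6 t=11s: DENY
  req#7 t=12s: DENY
  req#8 t=12s: DENY
  req#9 t=14s: ALLOW
  req#10 t=16s: ALLOW
  req#11 t=16s: DENY
  req#12 t=20s: DENY
  req#13 t=22s: DENY
  req#14 t=22s: DENY
  req#15 t=28s: ALLOW
  req#16 t=29s: ALLOW

Answer: AADDDDDDAADDDDAA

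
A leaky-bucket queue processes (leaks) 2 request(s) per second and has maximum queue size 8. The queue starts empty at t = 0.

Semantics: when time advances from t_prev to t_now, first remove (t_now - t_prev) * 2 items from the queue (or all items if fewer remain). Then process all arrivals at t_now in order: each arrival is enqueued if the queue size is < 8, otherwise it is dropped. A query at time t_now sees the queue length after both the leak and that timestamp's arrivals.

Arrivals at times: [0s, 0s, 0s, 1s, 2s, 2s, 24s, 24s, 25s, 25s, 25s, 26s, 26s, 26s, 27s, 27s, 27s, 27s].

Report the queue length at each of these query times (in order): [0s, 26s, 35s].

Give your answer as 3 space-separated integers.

Queue lengths at query times:
  query t=0s: backlog = 3
  query t=26s: backlog = 4
  query t=35s: backlog = 0

Answer: 3 4 0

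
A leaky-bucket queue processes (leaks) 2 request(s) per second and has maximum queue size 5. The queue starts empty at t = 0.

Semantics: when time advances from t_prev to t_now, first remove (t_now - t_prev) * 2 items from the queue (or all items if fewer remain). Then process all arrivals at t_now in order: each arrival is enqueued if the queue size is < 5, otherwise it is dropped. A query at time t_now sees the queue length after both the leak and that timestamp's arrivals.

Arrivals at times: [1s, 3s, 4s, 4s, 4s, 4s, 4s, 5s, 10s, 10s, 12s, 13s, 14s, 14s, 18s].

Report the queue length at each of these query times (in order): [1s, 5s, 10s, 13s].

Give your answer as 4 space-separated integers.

Answer: 1 4 2 1

Derivation:
Queue lengths at query times:
  query t=1s: backlog = 1
  query t=5s: backlog = 4
  query t=10s: backlog = 2
  query t=13s: backlog = 1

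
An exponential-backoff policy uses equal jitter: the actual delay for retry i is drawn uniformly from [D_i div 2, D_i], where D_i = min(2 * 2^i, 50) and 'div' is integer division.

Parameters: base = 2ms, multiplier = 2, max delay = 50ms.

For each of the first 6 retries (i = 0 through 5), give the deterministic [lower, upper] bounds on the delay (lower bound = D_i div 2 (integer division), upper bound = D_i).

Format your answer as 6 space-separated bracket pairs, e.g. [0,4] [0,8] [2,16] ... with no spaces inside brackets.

Computing bounds per retry:
  i=0: D_i=min(2*2^0,50)=2, bounds=[1,2]
  i=1: D_i=min(2*2^1,50)=4, bounds=[2,4]
  i=2: D_i=min(2*2^2,50)=8, bounds=[4,8]
  i=3: D_i=min(2*2^3,50)=16, bounds=[8,16]
  i=4: D_i=min(2*2^4,50)=32, bounds=[16,32]
  i=5: D_i=min(2*2^5,50)=50, bounds=[25,50]

Answer: [1,2] [2,4] [4,8] [8,16] [16,32] [25,50]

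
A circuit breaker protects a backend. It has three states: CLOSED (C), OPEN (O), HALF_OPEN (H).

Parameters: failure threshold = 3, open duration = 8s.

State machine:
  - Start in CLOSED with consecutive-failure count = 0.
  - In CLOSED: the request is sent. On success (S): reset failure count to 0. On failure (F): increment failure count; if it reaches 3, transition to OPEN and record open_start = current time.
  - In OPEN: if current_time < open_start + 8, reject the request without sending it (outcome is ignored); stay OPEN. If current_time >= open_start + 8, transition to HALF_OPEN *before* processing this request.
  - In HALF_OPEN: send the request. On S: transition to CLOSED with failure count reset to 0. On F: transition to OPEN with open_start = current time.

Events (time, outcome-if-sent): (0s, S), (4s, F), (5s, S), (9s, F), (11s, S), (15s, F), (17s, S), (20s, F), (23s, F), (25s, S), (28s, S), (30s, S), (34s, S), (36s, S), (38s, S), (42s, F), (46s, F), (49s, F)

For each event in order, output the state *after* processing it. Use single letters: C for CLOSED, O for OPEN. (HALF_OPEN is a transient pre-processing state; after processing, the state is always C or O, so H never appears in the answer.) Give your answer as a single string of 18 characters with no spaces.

Answer: CCCCCCCCCCCCCCCCCO

Derivation:
State after each event:
  event#1 t=0s outcome=S: state=CLOSED
  event#2 t=4s outcome=F: state=CLOSED
  event#3 t=5s outcome=S: state=CLOSED
  event#4 t=9s outcome=F: state=CLOSED
  event#5 t=11s outcome=S: state=CLOSED
  event#6 t=15s outcome=F: state=CLOSED
  event#7 t=17s outcome=S: state=CLOSED
  event#8 t=20s outcome=F: state=CLOSED
  event#9 t=23s outcome=F: state=CLOSED
  event#10 t=25s outcome=S: state=CLOSED
  event#11 t=28s outcome=S: state=CLOSED
  event#12 t=30s outcome=S: state=CLOSED
  event#13 t=34s outcome=S: state=CLOSED
  event#14 t=36s outcome=S: state=CLOSED
  event#15 t=38s outcome=S: state=CLOSED
  event#16 t=42s outcome=F: state=CLOSED
  event#17 t=46s outcome=F: state=CLOSED
  event#18 t=49s outcome=F: state=OPEN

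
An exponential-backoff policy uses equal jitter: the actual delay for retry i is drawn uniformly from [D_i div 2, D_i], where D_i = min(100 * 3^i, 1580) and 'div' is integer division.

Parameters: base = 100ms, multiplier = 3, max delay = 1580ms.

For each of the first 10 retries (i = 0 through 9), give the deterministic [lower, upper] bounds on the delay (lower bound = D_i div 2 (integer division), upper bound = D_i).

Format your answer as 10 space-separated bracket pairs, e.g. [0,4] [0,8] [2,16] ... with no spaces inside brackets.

Computing bounds per retry:
  i=0: D_i=min(100*3^0,1580)=100, bounds=[50,100]
  i=1: D_i=min(100*3^1,1580)=300, bounds=[150,300]
  i=2: D_i=min(100*3^2,1580)=900, bounds=[450,900]
  i=3: D_i=min(100*3^3,1580)=1580, bounds=[790,1580]
  i=4: D_i=min(100*3^4,1580)=1580, bounds=[790,1580]
  i=5: D_i=min(100*3^5,1580)=1580, bounds=[790,1580]
  i=6: D_i=min(100*3^6,1580)=1580, bounds=[790,1580]
  i=7: D_i=min(100*3^7,1580)=1580, bounds=[790,1580]
  i=8: D_i=min(100*3^8,1580)=1580, bounds=[790,1580]
  i=9: D_i=min(100*3^9,1580)=1580, bounds=[790,1580]

Answer: [50,100] [150,300] [450,900] [790,1580] [790,1580] [790,1580] [790,1580] [790,1580] [790,1580] [790,1580]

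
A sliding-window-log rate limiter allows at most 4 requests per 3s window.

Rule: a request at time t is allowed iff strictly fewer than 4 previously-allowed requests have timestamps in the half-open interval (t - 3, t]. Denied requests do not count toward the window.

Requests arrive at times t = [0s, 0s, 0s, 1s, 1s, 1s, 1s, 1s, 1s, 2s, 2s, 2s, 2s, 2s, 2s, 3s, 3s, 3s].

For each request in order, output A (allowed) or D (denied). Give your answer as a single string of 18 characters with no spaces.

Answer: AAAADDDDDDDDDDDAAA

Derivation:
Tracking allowed requests in the window:
  req#1 t=0s: ALLOW
  req#2 t=0s: ALLOW
  req#3 t=0s: ALLOW
  req#4 t=1s: ALLOW
  req#5 t=1s: DENY
  req#6 t=1s: DENY
  req#7 t=1s: DENY
  req#8 t=1s: DENY
  req#9 t=1s: DENY
  req#10 t=2s: DENY
  req#11 t=2s: DENY
  req#12 t=2s: DENY
  req#13 t=2s: DENY
  req#14 t=2s: DENY
  req#15 t=2s: DENY
  req#16 t=3s: ALLOW
  req#17 t=3s: ALLOW
  req#18 t=3s: ALLOW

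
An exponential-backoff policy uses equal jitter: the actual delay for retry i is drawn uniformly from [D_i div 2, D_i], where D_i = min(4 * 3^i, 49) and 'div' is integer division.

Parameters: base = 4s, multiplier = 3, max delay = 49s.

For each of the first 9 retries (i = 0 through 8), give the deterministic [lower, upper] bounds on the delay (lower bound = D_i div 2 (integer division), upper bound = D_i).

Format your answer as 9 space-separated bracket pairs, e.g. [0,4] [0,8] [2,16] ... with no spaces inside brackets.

Computing bounds per retry:
  i=0: D_i=min(4*3^0,49)=4, bounds=[2,4]
  i=1: D_i=min(4*3^1,49)=12, bounds=[6,12]
  i=2: D_i=min(4*3^2,49)=36, bounds=[18,36]
  i=3: D_i=min(4*3^3,49)=49, bounds=[24,49]
  i=4: D_i=min(4*3^4,49)=49, bounds=[24,49]
  i=5: D_i=min(4*3^5,49)=49, bounds=[24,49]
  i=6: D_i=min(4*3^6,49)=49, bounds=[24,49]
  i=7: D_i=min(4*3^7,49)=49, bounds=[24,49]
  i=8: D_i=min(4*3^8,49)=49, bounds=[24,49]

Answer: [2,4] [6,12] [18,36] [24,49] [24,49] [24,49] [24,49] [24,49] [24,49]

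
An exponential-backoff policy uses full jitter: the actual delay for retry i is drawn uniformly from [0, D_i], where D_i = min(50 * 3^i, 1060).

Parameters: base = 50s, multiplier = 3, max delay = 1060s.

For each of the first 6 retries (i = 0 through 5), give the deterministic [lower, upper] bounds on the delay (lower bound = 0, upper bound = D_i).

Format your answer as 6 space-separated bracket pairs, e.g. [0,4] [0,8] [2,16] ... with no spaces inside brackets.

Computing bounds per retry:
  i=0: D_i=min(50*3^0,1060)=50, bounds=[0,50]
  i=1: D_i=min(50*3^1,1060)=150, bounds=[0,150]
  i=2: D_i=min(50*3^2,1060)=450, bounds=[0,450]
  i=3: D_i=min(50*3^3,1060)=1060, bounds=[0,1060]
  i=4: D_i=min(50*3^4,1060)=1060, bounds=[0,1060]
  i=5: D_i=min(50*3^5,1060)=1060, bounds=[0,1060]

Answer: [0,50] [0,150] [0,450] [0,1060] [0,1060] [0,1060]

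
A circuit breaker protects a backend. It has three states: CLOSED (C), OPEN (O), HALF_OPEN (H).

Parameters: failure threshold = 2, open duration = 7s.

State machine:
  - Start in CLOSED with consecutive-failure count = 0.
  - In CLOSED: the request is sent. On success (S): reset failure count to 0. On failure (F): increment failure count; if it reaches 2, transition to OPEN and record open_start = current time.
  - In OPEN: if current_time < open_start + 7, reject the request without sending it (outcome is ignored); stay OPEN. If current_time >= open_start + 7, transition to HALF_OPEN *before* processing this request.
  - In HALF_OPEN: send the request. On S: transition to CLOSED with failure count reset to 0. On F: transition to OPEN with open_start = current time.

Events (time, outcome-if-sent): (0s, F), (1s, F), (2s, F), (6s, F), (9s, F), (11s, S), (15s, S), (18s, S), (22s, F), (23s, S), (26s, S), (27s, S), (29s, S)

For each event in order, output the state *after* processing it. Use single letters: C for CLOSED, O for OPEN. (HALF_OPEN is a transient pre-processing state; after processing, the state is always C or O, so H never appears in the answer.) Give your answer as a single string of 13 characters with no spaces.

Answer: COOOOOOCCCCCC

Derivation:
State after each event:
  event#1 t=0s outcome=F: state=CLOSED
  event#2 t=1s outcome=F: state=OPEN
  event#3 t=2s outcome=F: state=OPEN
  event#4 t=6s outcome=F: state=OPEN
  event#5 t=9s outcome=F: state=OPEN
  event#6 t=11s outcome=S: state=OPEN
  event#7 t=15s outcome=S: state=OPEN
  event#8 t=18s outcome=S: state=CLOSED
  event#9 t=22s outcome=F: state=CLOSED
  event#10 t=23s outcome=S: state=CLOSED
  event#11 t=26s outcome=S: state=CLOSED
  event#12 t=27s outcome=S: state=CLOSED
  event#13 t=29s outcome=S: state=CLOSED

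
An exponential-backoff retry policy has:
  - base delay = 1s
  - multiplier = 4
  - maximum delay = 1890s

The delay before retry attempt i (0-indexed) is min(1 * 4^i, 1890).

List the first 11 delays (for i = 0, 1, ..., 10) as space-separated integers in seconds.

Answer: 1 4 16 64 256 1024 1890 1890 1890 1890 1890

Derivation:
Computing each delay:
  i=0: min(1*4^0, 1890) = 1
  i=1: min(1*4^1, 1890) = 4
  i=2: min(1*4^2, 1890) = 16
  i=3: min(1*4^3, 1890) = 64
  i=4: min(1*4^4, 1890) = 256
  i=5: min(1*4^5, 1890) = 1024
  i=6: min(1*4^6, 1890) = 1890
  i=7: min(1*4^7, 1890) = 1890
  i=8: min(1*4^8, 1890) = 1890
  i=9: min(1*4^9, 1890) = 1890
  i=10: min(1*4^10, 1890) = 1890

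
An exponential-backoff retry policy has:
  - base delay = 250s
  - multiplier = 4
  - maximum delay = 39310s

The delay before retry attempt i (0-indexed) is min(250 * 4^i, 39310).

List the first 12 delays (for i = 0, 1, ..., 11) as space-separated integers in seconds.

Computing each delay:
  i=0: min(250*4^0, 39310) = 250
  i=1: min(250*4^1, 39310) = 1000
  i=2: min(250*4^2, 39310) = 4000
  i=3: min(250*4^3, 39310) = 16000
  i=4: min(250*4^4, 39310) = 39310
  i=5: min(250*4^5, 39310) = 39310
  i=6: min(250*4^6, 39310) = 39310
  i=7: min(250*4^7, 39310) = 39310
  i=8: min(250*4^8, 39310) = 39310
  i=9: min(250*4^9, 39310) = 39310
  i=10: min(250*4^10, 39310) = 39310
  i=11: min(250*4^11, 39310) = 39310

Answer: 250 1000 4000 16000 39310 39310 39310 39310 39310 39310 39310 39310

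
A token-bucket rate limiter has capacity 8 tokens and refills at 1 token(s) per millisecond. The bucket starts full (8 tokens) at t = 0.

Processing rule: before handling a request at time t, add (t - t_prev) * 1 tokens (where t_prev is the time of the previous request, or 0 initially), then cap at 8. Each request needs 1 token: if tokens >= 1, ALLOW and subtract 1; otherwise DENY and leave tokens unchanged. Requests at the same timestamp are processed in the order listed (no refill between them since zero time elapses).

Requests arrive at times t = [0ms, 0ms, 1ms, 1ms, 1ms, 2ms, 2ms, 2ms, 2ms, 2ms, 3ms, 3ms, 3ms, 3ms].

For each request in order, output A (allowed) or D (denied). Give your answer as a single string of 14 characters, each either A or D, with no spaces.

Simulating step by step:
  req#1 t=0ms: ALLOW
  req#2 t=0ms: ALLOW
  req#3 t=1ms: ALLOW
  req#4 t=1ms: ALLOW
  req#5 t=1ms: ALLOW
  req#6 t=2ms: ALLOW
  req#7 t=2ms: ALLOW
  req#8 t=2ms: ALLOW
  req#9 t=2ms: ALLOW
  req#10 t=2ms: ALLOW
  req#11 t=3ms: ALLOW
  req#12 t=3ms: DENY
  req#13 t=3ms: DENY
  req#14 t=3ms: DENY

Answer: AAAAAAAAAAADDD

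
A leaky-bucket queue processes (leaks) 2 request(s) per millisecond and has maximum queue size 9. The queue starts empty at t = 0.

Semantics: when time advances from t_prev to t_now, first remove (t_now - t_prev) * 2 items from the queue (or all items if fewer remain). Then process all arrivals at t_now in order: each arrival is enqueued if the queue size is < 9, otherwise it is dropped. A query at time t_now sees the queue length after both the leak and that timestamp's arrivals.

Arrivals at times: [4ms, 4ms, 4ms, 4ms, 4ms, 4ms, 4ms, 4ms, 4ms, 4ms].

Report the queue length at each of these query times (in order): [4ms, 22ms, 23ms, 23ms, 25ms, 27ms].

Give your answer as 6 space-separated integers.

Answer: 9 0 0 0 0 0

Derivation:
Queue lengths at query times:
  query t=4ms: backlog = 9
  query t=22ms: backlog = 0
  query t=23ms: backlog = 0
  query t=23ms: backlog = 0
  query t=25ms: backlog = 0
  query t=27ms: backlog = 0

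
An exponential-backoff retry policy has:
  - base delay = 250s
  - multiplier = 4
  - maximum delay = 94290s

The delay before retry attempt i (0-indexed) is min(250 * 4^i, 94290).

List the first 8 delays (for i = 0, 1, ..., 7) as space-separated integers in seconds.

Answer: 250 1000 4000 16000 64000 94290 94290 94290

Derivation:
Computing each delay:
  i=0: min(250*4^0, 94290) = 250
  i=1: min(250*4^1, 94290) = 1000
  i=2: min(250*4^2, 94290) = 4000
  i=3: min(250*4^3, 94290) = 16000
  i=4: min(250*4^4, 94290) = 64000
  i=5: min(250*4^5, 94290) = 94290
  i=6: min(250*4^6, 94290) = 94290
  i=7: min(250*4^7, 94290) = 94290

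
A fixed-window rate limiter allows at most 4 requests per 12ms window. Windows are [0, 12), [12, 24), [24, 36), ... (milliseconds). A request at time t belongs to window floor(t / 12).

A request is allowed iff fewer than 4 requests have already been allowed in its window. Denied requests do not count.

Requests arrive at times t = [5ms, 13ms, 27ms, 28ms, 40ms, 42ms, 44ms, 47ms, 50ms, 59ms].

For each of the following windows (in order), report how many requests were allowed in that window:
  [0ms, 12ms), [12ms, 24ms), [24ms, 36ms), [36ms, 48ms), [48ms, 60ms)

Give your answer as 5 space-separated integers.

Processing requests:
  req#1 t=5ms (window 0): ALLOW
  req#2 t=13ms (window 1): ALLOW
  req#3 t=27ms (window 2): ALLOW
  req#4 t=28ms (window 2): ALLOW
  req#5 t=40ms (window 3): ALLOW
  req#6 t=42ms (window 3): ALLOW
  req#7 t=44ms (window 3): ALLOW
  req#8 t=47ms (window 3): ALLOW
  req#9 t=50ms (window 4): ALLOW
  req#10 t=59ms (window 4): ALLOW

Allowed counts by window: 1 1 2 4 2

Answer: 1 1 2 4 2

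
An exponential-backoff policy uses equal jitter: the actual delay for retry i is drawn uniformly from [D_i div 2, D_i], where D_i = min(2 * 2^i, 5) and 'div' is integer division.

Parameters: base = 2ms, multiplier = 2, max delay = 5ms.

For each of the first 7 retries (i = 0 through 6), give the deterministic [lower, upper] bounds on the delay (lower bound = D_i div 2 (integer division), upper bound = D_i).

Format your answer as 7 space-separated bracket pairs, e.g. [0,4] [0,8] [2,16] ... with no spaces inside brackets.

Computing bounds per retry:
  i=0: D_i=min(2*2^0,5)=2, bounds=[1,2]
  i=1: D_i=min(2*2^1,5)=4, bounds=[2,4]
  i=2: D_i=min(2*2^2,5)=5, bounds=[2,5]
  i=3: D_i=min(2*2^3,5)=5, bounds=[2,5]
  i=4: D_i=min(2*2^4,5)=5, bounds=[2,5]
  i=5: D_i=min(2*2^5,5)=5, bounds=[2,5]
  i=6: D_i=min(2*2^6,5)=5, bounds=[2,5]

Answer: [1,2] [2,4] [2,5] [2,5] [2,5] [2,5] [2,5]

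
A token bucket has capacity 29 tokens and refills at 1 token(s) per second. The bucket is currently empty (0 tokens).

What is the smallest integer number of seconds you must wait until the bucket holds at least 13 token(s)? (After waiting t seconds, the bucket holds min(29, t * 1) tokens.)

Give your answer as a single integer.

Need t * 1 >= 13, so t >= 13/1.
Smallest integer t = ceil(13/1) = 13.

Answer: 13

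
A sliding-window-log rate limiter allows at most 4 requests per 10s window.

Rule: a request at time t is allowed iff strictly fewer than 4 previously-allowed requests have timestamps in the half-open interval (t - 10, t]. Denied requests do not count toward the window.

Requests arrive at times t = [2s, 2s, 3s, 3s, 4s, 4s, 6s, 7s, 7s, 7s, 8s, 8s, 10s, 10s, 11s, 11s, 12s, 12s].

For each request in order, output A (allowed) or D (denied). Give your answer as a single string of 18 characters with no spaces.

Tracking allowed requests in the window:
  req#1 t=2s: ALLOW
  req#2 t=2s: ALLOW
  req#3 t=3s: ALLOW
  req#4 t=3s: ALLOW
  req#5 t=4s: DENY
  req#6 t=4s: DENY
  req#7 t=6s: DENY
  req#8 t=7s: DENY
  req#9 t=7s: DENY
  req#10 t=7s: DENY
  req#11 t=8s: DENY
  req#12 t=8s: DENY
  req#13 t=10s: DENY
  req#14 t=10s: DENY
  req#15 t=11s: DENY
  req#16 t=11s: DENY
  req#17 t=12s: ALLOW
  req#18 t=12s: ALLOW

Answer: AAAADDDDDDDDDDDDAA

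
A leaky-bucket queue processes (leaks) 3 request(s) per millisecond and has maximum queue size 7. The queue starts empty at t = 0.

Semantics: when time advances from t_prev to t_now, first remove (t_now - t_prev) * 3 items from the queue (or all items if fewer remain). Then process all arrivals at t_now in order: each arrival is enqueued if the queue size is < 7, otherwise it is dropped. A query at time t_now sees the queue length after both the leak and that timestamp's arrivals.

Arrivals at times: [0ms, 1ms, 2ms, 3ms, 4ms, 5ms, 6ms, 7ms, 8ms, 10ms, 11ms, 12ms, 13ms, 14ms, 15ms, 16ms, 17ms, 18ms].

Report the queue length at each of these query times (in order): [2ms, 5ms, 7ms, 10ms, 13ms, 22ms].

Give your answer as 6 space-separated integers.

Answer: 1 1 1 1 1 0

Derivation:
Queue lengths at query times:
  query t=2ms: backlog = 1
  query t=5ms: backlog = 1
  query t=7ms: backlog = 1
  query t=10ms: backlog = 1
  query t=13ms: backlog = 1
  query t=22ms: backlog = 0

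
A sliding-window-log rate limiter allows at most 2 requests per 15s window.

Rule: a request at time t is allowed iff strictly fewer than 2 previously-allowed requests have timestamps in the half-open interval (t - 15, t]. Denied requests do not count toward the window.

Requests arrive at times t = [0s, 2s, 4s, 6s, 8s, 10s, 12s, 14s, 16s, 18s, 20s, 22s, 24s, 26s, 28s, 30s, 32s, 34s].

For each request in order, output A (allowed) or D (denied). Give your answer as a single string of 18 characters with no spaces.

Tracking allowed requests in the window:
  req#1 t=0s: ALLOW
  req#2 t=2s: ALLOW
  req#3 t=4s: DENY
  req#4 t=6s: DENY
  req#5 t=8s: DENY
  req#6 t=10s: DENY
  req#7 t=12s: DENY
  req#8 t=14s: DENY
  req#9 t=16s: ALLOW
  req#10 t=18s: ALLOW
  req#11 t=20s: DENY
  req#12 t=22s: DENY
  req#13 t=24s: DENY
  req#14 t=26s: DENY
  req#15 t=28s: DENY
  req#16 t=30s: DENY
  req#17 t=32s: ALLOW
  req#18 t=34s: ALLOW

Answer: AADDDDDDAADDDDDDAA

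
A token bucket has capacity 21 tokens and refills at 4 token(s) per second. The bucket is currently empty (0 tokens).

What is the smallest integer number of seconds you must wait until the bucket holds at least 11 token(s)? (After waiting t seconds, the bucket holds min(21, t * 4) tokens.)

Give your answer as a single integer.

Need t * 4 >= 11, so t >= 11/4.
Smallest integer t = ceil(11/4) = 3.

Answer: 3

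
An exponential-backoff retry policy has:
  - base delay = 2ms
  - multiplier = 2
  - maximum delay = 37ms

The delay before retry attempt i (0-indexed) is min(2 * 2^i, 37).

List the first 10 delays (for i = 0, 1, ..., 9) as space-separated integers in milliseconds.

Answer: 2 4 8 16 32 37 37 37 37 37

Derivation:
Computing each delay:
  i=0: min(2*2^0, 37) = 2
  i=1: min(2*2^1, 37) = 4
  i=2: min(2*2^2, 37) = 8
  i=3: min(2*2^3, 37) = 16
  i=4: min(2*2^4, 37) = 32
  i=5: min(2*2^5, 37) = 37
  i=6: min(2*2^6, 37) = 37
  i=7: min(2*2^7, 37) = 37
  i=8: min(2*2^8, 37) = 37
  i=9: min(2*2^9, 37) = 37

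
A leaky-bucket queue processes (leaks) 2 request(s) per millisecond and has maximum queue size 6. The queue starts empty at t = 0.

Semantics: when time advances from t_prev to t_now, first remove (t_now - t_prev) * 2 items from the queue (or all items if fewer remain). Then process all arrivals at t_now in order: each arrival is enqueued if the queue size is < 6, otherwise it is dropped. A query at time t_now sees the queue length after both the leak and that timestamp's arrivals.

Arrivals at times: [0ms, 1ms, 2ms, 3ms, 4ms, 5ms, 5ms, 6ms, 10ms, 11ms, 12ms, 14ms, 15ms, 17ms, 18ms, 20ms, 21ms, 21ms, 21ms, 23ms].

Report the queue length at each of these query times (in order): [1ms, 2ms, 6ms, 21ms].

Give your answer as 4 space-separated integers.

Queue lengths at query times:
  query t=1ms: backlog = 1
  query t=2ms: backlog = 1
  query t=6ms: backlog = 1
  query t=21ms: backlog = 3

Answer: 1 1 1 3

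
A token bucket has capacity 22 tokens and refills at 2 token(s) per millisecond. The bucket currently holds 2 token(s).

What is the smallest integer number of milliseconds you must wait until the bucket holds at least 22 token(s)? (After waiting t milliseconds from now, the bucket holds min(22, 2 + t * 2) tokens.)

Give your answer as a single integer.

Need 2 + t * 2 >= 22, so t >= 20/2.
Smallest integer t = ceil(20/2) = 10.

Answer: 10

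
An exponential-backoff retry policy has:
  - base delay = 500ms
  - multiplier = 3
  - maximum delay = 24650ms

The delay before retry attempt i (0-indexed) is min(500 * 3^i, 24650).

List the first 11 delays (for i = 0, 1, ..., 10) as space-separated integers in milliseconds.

Answer: 500 1500 4500 13500 24650 24650 24650 24650 24650 24650 24650

Derivation:
Computing each delay:
  i=0: min(500*3^0, 24650) = 500
  i=1: min(500*3^1, 24650) = 1500
  i=2: min(500*3^2, 24650) = 4500
  i=3: min(500*3^3, 24650) = 13500
  i=4: min(500*3^4, 24650) = 24650
  i=5: min(500*3^5, 24650) = 24650
  i=6: min(500*3^6, 24650) = 24650
  i=7: min(500*3^7, 24650) = 24650
  i=8: min(500*3^8, 24650) = 24650
  i=9: min(500*3^9, 24650) = 24650
  i=10: min(500*3^10, 24650) = 24650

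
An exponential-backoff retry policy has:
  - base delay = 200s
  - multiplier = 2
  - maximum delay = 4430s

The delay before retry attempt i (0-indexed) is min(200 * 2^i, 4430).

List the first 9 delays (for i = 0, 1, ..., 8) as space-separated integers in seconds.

Computing each delay:
  i=0: min(200*2^0, 4430) = 200
  i=1: min(200*2^1, 4430) = 400
  i=2: min(200*2^2, 4430) = 800
  i=3: min(200*2^3, 4430) = 1600
  i=4: min(200*2^4, 4430) = 3200
  i=5: min(200*2^5, 4430) = 4430
  i=6: min(200*2^6, 4430) = 4430
  i=7: min(200*2^7, 4430) = 4430
  i=8: min(200*2^8, 4430) = 4430

Answer: 200 400 800 1600 3200 4430 4430 4430 4430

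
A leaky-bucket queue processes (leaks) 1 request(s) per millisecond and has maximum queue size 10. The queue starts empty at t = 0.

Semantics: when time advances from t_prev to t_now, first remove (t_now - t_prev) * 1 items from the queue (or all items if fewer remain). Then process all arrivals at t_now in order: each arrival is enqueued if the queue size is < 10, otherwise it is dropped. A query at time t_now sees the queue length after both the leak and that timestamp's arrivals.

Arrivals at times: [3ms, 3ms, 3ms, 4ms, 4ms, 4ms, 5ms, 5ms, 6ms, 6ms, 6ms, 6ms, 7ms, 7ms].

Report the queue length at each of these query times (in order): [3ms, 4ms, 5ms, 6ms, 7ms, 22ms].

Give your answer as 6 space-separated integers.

Queue lengths at query times:
  query t=3ms: backlog = 3
  query t=4ms: backlog = 5
  query t=5ms: backlog = 6
  query t=6ms: backlog = 9
  query t=7ms: backlog = 10
  query t=22ms: backlog = 0

Answer: 3 5 6 9 10 0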